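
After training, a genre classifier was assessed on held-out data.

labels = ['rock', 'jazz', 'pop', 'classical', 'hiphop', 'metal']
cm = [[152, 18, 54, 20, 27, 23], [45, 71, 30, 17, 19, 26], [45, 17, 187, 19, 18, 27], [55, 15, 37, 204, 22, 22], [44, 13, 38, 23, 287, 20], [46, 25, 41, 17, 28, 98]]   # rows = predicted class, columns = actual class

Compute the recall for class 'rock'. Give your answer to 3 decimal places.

0.393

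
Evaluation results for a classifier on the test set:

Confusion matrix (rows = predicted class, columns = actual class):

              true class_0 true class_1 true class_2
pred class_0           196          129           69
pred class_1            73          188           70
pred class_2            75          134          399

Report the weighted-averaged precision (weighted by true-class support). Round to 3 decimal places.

0.585

Per-class precision (TP/(TP+FP)):
  class_0: TP=196, FP=129+69=198 → 196/394 = 0.4975
  class_1: TP=188, FP=73+70=143 → 188/331 = 0.5680
  class_2: TP=399, FP=75+134=209 → 399/608 = 0.6563
Weighted-precision = Σ (supportᵢ/N)·precisionᵢ with N=1333: (344/1333)·0.4975 + (451/1333)·0.5680 + (538/1333)·0.6563 = 0.585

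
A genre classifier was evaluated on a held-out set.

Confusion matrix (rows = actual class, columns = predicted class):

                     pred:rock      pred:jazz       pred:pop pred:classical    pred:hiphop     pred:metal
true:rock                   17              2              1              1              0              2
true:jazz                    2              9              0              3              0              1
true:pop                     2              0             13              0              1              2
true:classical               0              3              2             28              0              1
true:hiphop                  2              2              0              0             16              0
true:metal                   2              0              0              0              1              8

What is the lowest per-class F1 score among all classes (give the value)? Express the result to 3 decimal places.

0.581

Per-class F1 score (2·TP/(2·TP+FP+FN)):
  rock: TP=17, FP=2+2+0+2+2=8, FN=2+1+1+0+2=6 → 34/48 = 0.7083
  jazz: TP=9, FP=2+0+3+2+0=7, FN=2+0+3+0+1=6 → 18/31 = 0.5806
  pop: TP=13, FP=1+0+2+0+0=3, FN=2+0+0+1+2=5 → 26/34 = 0.7647
  classical: TP=28, FP=1+3+0+0+0=4, FN=0+3+2+0+1=6 → 56/66 = 0.8485
  hiphop: TP=16, FP=0+0+1+0+1=2, FN=2+2+0+0+0=4 → 32/38 = 0.8421
  metal: TP=8, FP=2+1+2+1+0=6, FN=2+0+0+0+1=3 → 16/25 = 0.6400
Lowest is class 'jazz' with F1 score = 0.581.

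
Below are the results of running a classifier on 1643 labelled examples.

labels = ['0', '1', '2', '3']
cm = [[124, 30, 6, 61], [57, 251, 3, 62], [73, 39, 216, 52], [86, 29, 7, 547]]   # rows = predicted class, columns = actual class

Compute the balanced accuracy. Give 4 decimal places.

0.6931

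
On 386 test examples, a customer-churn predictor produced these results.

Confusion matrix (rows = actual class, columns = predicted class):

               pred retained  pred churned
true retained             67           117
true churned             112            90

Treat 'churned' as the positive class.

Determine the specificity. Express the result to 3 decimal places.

0.364

Specificity = TN/(TN+FP) = 67/(67+117) = 0.364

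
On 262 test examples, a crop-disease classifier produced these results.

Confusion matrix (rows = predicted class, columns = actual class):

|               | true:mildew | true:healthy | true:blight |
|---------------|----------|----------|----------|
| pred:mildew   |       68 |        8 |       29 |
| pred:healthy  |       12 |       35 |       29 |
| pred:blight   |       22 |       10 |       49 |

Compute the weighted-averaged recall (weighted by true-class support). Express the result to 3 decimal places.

Per-class recall (TP/(TP+FN)):
  mildew: TP=68, FN=12+22=34 → 68/102 = 0.6667
  healthy: TP=35, FN=8+10=18 → 35/53 = 0.6604
  blight: TP=49, FN=29+29=58 → 49/107 = 0.4579
Weighted-recall = Σ (supportᵢ/N)·recallᵢ with N=262: (102/262)·0.6667 + (53/262)·0.6604 + (107/262)·0.4579 = 0.580

0.580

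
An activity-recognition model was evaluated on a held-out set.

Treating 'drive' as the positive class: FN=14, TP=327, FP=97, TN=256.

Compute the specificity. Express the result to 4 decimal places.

0.7252

Specificity = TN/(TN+FP) = 256/(256+97) = 0.7252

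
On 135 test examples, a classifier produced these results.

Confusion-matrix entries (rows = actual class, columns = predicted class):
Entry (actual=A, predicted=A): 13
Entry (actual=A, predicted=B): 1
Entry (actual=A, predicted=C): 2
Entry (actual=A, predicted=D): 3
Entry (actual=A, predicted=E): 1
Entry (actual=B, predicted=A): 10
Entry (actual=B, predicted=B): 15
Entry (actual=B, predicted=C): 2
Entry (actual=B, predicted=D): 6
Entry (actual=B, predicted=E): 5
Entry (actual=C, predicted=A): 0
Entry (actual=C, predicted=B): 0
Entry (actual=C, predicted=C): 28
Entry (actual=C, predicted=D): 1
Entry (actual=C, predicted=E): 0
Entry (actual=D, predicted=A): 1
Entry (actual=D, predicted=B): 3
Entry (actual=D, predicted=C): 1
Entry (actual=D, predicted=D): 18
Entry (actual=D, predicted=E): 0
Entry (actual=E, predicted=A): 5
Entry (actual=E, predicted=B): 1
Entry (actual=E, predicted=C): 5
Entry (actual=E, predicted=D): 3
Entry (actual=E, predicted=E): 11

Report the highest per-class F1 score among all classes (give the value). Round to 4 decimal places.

Per-class F1 score (2·TP/(2·TP+FP+FN)):
  A: TP=13, FP=10+0+1+5=16, FN=1+2+3+1=7 → 26/49 = 0.53061
  B: TP=15, FP=1+0+3+1=5, FN=10+2+6+5=23 → 30/58 = 0.51724
  C: TP=28, FP=2+2+1+5=10, FN=0+0+1+0=1 → 56/67 = 0.83582
  D: TP=18, FP=3+6+1+3=13, FN=1+3+1+0=5 → 36/54 = 0.66667
  E: TP=11, FP=1+5+0+0=6, FN=5+1+5+3=14 → 22/42 = 0.52381
Highest is class 'C' with F1 score = 0.8358.

0.8358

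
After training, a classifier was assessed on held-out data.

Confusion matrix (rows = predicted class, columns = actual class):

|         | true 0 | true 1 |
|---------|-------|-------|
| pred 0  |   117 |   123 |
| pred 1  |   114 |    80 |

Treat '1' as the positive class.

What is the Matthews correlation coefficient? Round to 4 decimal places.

MCC = (TP·TN − FP·FN) / √((TP+FP)(TP+FN)(TN+FP)(TN+FN))
Numerator = 80·117 − 114·123 = -4662
Denominator = √(194·203·231·240) = √2183338080 = 46726.2034
MCC = -4662 / 46726.2034 = -0.0998

-0.0998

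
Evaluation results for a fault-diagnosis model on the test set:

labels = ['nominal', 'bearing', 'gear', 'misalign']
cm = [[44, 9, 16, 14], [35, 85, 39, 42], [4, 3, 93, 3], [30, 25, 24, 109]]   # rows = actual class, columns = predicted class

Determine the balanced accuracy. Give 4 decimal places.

0.6089

Balanced accuracy = mean of per-class recall.
  nominal: recall = 44/83 = 0.53012
  bearing: recall = 85/201 = 0.42289
  gear: recall = 93/103 = 0.90291
  misalign: recall = 109/188 = 0.57979
Mean = (0.53012 + 0.42289 + 0.90291 + 0.57979) / 4 = 0.6089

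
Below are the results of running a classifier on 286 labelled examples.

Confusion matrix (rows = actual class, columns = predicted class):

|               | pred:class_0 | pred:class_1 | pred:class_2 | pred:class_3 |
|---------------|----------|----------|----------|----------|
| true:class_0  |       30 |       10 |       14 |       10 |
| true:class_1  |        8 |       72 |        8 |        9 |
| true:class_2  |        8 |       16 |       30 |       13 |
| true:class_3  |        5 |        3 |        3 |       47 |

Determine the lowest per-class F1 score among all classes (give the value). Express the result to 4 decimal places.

Per-class F1 score (2·TP/(2·TP+FP+FN)):
  class_0: TP=30, FP=8+8+5=21, FN=10+14+10=34 → 60/115 = 0.52174
  class_1: TP=72, FP=10+16+3=29, FN=8+8+9=25 → 144/198 = 0.72727
  class_2: TP=30, FP=14+8+3=25, FN=8+16+13=37 → 60/122 = 0.49180
  class_3: TP=47, FP=10+9+13=32, FN=5+3+3=11 → 94/137 = 0.68613
Lowest is class 'class_2' with F1 score = 0.4918.

0.4918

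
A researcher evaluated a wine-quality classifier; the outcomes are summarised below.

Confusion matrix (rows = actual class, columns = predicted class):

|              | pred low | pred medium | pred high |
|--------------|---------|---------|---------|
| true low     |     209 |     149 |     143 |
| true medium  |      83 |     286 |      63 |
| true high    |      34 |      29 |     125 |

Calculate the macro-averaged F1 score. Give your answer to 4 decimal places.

Per-class F1 score (2·TP/(2·TP+FP+FN)):
  low: TP=209, FP=83+34=117, FN=149+143=292 → 418/827 = 0.50544
  medium: TP=286, FP=149+29=178, FN=83+63=146 → 572/896 = 0.63839
  high: TP=125, FP=143+63=206, FN=34+29=63 → 250/519 = 0.48170
Macro-F1 score = mean = (0.50544 + 0.63839 + 0.48170) / 3 = 0.5418

0.5418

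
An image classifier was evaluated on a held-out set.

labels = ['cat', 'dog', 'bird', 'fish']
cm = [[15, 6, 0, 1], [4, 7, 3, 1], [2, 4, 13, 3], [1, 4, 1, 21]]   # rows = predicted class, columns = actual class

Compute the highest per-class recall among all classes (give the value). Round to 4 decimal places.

0.8077

Per-class recall (TP/(TP+FN)):
  cat: TP=15, FN=4+2+1=7 → 15/22 = 0.68182
  dog: TP=7, FN=6+4+4=14 → 7/21 = 0.33333
  bird: TP=13, FN=0+3+1=4 → 13/17 = 0.76471
  fish: TP=21, FN=1+1+3=5 → 21/26 = 0.80769
Highest is class 'fish' with recall = 0.8077.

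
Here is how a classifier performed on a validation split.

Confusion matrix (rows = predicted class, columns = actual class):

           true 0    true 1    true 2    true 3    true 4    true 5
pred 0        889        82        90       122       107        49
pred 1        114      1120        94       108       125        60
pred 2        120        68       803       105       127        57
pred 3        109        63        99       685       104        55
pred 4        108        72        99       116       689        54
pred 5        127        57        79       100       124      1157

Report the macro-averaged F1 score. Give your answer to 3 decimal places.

Per-class F1 score (2·TP/(2·TP+FP+FN)):
  0: TP=889, FP=82+90+122+107+49=450, FN=114+120+109+108+127=578 → 1778/2806 = 0.6336
  1: TP=1120, FP=114+94+108+125+60=501, FN=82+68+63+72+57=342 → 2240/3083 = 0.7266
  2: TP=803, FP=120+68+105+127+57=477, FN=90+94+99+99+79=461 → 1606/2544 = 0.6313
  3: TP=685, FP=109+63+99+104+55=430, FN=122+108+105+116+100=551 → 1370/2351 = 0.5827
  4: TP=689, FP=108+72+99+116+54=449, FN=107+125+127+104+124=587 → 1378/2414 = 0.5708
  5: TP=1157, FP=127+57+79+100+124=487, FN=49+60+57+55+54=275 → 2314/3076 = 0.7523
Macro-F1 score = mean = (0.6336 + 0.7266 + 0.6313 + 0.5827 + 0.5708 + 0.7523) / 6 = 0.650

0.650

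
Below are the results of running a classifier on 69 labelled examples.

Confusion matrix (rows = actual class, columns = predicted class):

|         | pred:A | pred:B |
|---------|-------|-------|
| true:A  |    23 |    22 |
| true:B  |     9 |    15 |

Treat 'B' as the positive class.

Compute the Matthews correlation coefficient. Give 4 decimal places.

MCC = (TP·TN − FP·FN) / √((TP+FP)(TP+FN)(TN+FP)(TN+FN))
Numerator = 15·23 − 22·9 = 147
Denominator = √(37·24·45·32) = √1278720 = 1130.8050
MCC = 147 / 1130.8050 = 0.1300

0.1300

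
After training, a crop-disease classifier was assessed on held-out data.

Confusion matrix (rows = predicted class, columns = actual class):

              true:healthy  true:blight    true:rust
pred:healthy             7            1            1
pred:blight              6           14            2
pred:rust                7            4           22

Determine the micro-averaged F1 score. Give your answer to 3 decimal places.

0.672

Micro-averaging pools counts across classes: ΣTP=43, ΣFP=21, ΣFN=21.
Micro-F1 score = 2·TP/(2·TP+FP+FN) on pooled counts = 0.672 (equals overall accuracy in single-label multiclass).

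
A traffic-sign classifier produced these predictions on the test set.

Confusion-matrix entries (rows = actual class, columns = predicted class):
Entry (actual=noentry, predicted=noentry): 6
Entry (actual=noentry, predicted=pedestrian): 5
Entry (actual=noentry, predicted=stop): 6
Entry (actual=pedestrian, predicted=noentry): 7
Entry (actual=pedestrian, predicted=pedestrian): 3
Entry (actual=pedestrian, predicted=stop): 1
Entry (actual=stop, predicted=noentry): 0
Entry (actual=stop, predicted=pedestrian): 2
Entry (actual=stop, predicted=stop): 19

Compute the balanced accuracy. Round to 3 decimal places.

Balanced accuracy = mean of per-class recall.
  noentry: recall = 6/17 = 0.3529
  pedestrian: recall = 3/11 = 0.2727
  stop: recall = 19/21 = 0.9048
Mean = (0.3529 + 0.2727 + 0.9048) / 3 = 0.510

0.510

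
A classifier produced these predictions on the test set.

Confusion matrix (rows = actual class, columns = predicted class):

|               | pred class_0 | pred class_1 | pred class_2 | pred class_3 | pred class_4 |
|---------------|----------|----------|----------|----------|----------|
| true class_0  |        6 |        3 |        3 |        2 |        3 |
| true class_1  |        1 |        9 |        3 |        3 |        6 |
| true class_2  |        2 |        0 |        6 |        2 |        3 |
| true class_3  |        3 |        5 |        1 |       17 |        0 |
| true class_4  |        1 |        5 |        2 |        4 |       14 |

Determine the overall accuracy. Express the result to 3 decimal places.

Accuracy = trace / total = (6+9+6+17+14=52) / 104 = 52/104 = 0.500

0.500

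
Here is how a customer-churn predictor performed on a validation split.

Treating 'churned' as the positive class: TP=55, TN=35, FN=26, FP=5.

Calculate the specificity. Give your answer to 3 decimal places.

0.875

Specificity = TN/(TN+FP) = 35/(35+5) = 0.875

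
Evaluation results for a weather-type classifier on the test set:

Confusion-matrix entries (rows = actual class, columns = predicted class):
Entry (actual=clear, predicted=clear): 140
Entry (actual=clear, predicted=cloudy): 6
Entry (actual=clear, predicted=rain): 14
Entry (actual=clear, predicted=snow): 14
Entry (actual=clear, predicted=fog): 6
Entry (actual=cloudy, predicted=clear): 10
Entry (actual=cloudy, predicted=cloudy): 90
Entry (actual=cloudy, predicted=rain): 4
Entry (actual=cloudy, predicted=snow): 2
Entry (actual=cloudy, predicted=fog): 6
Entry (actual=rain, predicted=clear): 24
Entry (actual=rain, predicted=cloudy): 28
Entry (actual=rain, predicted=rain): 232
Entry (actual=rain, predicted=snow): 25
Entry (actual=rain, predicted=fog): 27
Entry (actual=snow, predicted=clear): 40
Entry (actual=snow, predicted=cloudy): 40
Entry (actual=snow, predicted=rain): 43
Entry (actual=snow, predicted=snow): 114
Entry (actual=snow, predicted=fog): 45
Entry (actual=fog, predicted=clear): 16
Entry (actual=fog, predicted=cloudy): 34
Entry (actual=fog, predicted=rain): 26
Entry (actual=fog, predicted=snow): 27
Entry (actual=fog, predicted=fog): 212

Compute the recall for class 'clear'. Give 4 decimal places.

0.7778

Take TP from the diagonal, FP from the rest of the 'clear' prediction marginal, FN from the rest of the 'clear' actual marginal.
recall = TP/(TP+FN).
clear: TP=140, FN=6+14+14+6=40 → 140/180 = 0.77778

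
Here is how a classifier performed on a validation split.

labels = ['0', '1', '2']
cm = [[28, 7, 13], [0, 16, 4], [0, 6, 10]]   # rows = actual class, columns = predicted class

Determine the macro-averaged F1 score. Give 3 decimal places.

Per-class F1 score (2·TP/(2·TP+FP+FN)):
  0: TP=28, FP=0+0=0, FN=7+13=20 → 56/76 = 0.7368
  1: TP=16, FP=7+6=13, FN=0+4=4 → 32/49 = 0.6531
  2: TP=10, FP=13+4=17, FN=0+6=6 → 20/43 = 0.4651
Macro-F1 score = mean = (0.7368 + 0.6531 + 0.4651) / 3 = 0.618

0.618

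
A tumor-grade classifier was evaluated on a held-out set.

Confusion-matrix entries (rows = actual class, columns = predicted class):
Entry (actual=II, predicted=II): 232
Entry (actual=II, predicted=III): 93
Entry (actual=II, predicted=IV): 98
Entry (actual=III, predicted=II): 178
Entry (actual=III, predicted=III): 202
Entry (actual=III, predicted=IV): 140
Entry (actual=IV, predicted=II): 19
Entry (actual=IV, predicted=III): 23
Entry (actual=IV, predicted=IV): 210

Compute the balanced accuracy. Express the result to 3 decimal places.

0.590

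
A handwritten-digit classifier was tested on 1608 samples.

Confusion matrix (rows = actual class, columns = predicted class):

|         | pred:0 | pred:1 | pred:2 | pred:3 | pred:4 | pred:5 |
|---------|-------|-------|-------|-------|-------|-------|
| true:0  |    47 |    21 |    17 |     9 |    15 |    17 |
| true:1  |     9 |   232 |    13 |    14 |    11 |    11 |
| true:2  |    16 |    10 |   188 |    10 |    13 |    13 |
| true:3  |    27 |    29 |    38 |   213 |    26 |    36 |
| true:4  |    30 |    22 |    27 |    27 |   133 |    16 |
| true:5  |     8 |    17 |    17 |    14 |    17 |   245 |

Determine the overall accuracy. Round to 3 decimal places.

0.658

Accuracy = trace / total = (47+232+188+213+133+245=1058) / 1608 = 1058/1608 = 0.658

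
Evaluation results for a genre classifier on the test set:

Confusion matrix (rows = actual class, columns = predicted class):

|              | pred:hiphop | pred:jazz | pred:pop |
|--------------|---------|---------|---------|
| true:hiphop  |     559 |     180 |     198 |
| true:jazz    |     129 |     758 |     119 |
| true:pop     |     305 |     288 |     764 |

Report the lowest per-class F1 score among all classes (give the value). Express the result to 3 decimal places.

Per-class F1 score (2·TP/(2·TP+FP+FN)):
  hiphop: TP=559, FP=129+305=434, FN=180+198=378 → 1118/1930 = 0.5793
  jazz: TP=758, FP=180+288=468, FN=129+119=248 → 1516/2232 = 0.6792
  pop: TP=764, FP=198+119=317, FN=305+288=593 → 1528/2438 = 0.6267
Lowest is class 'hiphop' with F1 score = 0.579.

0.579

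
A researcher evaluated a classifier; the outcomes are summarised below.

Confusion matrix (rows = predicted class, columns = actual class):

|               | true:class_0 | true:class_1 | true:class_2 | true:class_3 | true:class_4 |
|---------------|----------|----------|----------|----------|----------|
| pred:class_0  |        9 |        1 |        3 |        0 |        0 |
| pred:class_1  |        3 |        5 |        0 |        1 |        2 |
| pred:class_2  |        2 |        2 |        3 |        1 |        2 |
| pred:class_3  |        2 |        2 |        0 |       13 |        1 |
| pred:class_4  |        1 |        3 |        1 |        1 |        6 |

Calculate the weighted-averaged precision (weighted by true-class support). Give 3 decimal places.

Per-class precision (TP/(TP+FP)):
  class_0: TP=9, FP=1+3+0+0=4 → 9/13 = 0.6923
  class_1: TP=5, FP=3+0+1+2=6 → 5/11 = 0.4545
  class_2: TP=3, FP=2+2+1+2=7 → 3/10 = 0.3000
  class_3: TP=13, FP=2+2+0+1=5 → 13/18 = 0.7222
  class_4: TP=6, FP=1+3+1+1=6 → 6/12 = 0.5000
Weighted-precision = Σ (supportᵢ/N)·precisionᵢ with N=64: (17/64)·0.6923 + (13/64)·0.4545 + (7/64)·0.3000 + (16/64)·0.7222 + (11/64)·0.5000 = 0.576

0.576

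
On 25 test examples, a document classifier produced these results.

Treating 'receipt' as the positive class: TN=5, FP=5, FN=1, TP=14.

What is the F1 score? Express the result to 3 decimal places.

0.824

Precision = TP/(TP+FP) = 14/19 = 0.7368
Recall = TP/(TP+FN) = 14/15 = 0.9333
F1 = 2·TP/(2·TP+FP+FN) = 28/34 = 0.824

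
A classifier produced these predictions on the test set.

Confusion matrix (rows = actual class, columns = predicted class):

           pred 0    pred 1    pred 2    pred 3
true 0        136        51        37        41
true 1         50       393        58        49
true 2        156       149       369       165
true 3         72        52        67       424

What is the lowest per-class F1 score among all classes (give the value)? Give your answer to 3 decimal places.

0.401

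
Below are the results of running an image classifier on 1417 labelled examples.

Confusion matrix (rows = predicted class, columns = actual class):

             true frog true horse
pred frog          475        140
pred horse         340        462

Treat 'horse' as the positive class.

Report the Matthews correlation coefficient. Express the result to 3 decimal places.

0.349

MCC = (TP·TN − FP·FN) / √((TP+FP)(TP+FN)(TN+FP)(TN+FN))
Numerator = 462·475 − 340·140 = 171850
Denominator = √(802·602·815·615) = √241993434900 = 491928.2823
MCC = 171850 / 491928.2823 = 0.349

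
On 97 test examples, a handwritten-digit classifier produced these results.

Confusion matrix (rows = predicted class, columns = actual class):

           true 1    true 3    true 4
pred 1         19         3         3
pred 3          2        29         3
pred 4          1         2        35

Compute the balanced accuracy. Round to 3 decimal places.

0.857

Balanced accuracy = mean of per-class recall.
  1: recall = 19/22 = 0.8636
  3: recall = 29/34 = 0.8529
  4: recall = 35/41 = 0.8537
Mean = (0.8636 + 0.8529 + 0.8537) / 3 = 0.857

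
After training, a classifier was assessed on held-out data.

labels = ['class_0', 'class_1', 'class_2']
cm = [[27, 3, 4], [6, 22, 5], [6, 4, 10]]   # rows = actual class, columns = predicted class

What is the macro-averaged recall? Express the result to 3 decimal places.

0.654

Per-class recall (TP/(TP+FN)):
  class_0: TP=27, FN=3+4=7 → 27/34 = 0.7941
  class_1: TP=22, FN=6+5=11 → 22/33 = 0.6667
  class_2: TP=10, FN=6+4=10 → 10/20 = 0.5000
Macro-recall = mean = (0.7941 + 0.6667 + 0.5000) / 3 = 0.654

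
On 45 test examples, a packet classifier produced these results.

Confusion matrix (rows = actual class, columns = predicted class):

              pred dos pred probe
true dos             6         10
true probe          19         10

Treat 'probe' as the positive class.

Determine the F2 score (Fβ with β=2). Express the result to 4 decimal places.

Fβ = (1+β²)·TP / ((1+β²)·TP + β²·FN + FP), with β²=4
= 5·10 / (5·10 + 4·19 + 10) = 0.3676

0.3676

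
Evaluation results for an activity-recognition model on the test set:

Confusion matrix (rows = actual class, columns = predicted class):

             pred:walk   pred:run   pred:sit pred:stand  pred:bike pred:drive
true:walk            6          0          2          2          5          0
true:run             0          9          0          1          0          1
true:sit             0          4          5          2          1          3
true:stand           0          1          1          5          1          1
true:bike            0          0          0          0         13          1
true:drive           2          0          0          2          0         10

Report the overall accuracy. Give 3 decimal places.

0.615

Accuracy = trace / total = (6+9+5+5+13+10=48) / 78 = 48/78 = 0.615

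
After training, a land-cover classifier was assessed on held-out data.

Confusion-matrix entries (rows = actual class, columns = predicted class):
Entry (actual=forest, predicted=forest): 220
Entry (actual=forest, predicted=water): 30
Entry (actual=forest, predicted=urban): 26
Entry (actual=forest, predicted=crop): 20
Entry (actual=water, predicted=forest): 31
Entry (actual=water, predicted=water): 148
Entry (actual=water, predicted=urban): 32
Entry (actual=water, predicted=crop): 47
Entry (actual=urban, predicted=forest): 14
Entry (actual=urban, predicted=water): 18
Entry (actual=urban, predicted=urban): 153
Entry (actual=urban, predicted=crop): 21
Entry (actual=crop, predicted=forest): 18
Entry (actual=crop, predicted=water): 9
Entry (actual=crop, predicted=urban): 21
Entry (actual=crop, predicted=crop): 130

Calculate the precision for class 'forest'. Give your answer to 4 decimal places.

Take TP from the diagonal, FP from the rest of the 'forest' prediction marginal, FN from the rest of the 'forest' actual marginal.
precision = TP/(TP+FP).
forest: TP=220, FP=31+14+18=63 → 220/283 = 0.77739

0.7774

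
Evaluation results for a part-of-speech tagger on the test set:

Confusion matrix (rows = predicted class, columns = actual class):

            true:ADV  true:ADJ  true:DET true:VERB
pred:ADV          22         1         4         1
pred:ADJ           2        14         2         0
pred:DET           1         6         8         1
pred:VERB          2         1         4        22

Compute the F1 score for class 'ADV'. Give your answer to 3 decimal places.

0.800

Treat 'ADV' as positive and all other classes as negative.
F1 score = 2·TP/(2·TP+FP+FN).
ADV: TP=22, FP=1+4+1=6, FN=2+1+2=5 → 44/55 = 0.8000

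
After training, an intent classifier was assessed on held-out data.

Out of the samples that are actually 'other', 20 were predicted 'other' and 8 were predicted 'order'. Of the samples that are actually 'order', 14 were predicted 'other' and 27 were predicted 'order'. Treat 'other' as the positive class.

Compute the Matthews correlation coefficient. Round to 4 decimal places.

0.3662

MCC = (TP·TN − FP·FN) / √((TP+FP)(TP+FN)(TN+FP)(TN+FN))
Numerator = 20·27 − 14·8 = 428
Denominator = √(34·28·41·35) = √1366120 = 1168.8114
MCC = 428 / 1168.8114 = 0.3662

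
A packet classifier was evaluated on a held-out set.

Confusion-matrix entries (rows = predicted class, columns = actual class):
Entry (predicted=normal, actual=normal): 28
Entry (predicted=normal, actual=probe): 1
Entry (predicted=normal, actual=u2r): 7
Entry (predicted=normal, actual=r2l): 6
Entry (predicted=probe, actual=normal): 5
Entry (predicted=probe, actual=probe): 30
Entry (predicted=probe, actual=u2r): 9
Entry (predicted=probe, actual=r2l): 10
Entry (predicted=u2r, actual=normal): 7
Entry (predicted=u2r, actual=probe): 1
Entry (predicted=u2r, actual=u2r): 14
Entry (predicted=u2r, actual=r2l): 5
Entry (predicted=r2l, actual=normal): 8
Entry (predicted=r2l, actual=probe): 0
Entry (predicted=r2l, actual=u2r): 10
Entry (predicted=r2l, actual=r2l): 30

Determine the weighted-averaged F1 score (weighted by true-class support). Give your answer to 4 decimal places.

Per-class F1 score (2·TP/(2·TP+FP+FN)):
  normal: TP=28, FP=1+7+6=14, FN=5+7+8=20 → 56/90 = 0.62222
  probe: TP=30, FP=5+9+10=24, FN=1+1+0=2 → 60/86 = 0.69767
  u2r: TP=14, FP=7+1+5=13, FN=7+9+10=26 → 28/67 = 0.41791
  r2l: TP=30, FP=8+0+10=18, FN=6+10+5=21 → 60/99 = 0.60606
Weighted-F1 score = Σ (supportᵢ/N)·F1 scoreᵢ with N=171: (48/171)·0.62222 + (32/171)·0.69767 + (40/171)·0.41791 + (51/171)·0.60606 = 0.5837

0.5837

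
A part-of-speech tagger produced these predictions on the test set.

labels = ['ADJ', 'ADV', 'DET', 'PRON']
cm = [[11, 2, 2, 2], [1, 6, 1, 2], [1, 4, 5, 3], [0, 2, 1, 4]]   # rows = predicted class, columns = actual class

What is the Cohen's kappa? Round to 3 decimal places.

0.403

Observed agreement pₒ = trace/N = 26/47 = 0.5532
Expected agreement pₑ = Σ (rowᵢ·colᵢ)/N² = (13·17 + 14·10 + 9·13 + 11·7)/47² = 0.2512
κ = (pₒ − pₑ)/(1 − pₑ) = (0.5532 − 0.2512)/(1 − 0.2512) = 0.403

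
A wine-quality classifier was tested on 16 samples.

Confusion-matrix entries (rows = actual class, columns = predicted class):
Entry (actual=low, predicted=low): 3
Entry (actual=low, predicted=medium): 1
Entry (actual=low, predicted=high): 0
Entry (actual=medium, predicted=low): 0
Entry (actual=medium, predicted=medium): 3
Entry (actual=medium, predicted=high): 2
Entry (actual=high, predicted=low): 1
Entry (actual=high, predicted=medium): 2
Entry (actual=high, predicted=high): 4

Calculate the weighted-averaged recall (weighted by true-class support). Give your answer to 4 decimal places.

Per-class recall (TP/(TP+FN)):
  low: TP=3, FN=1+0=1 → 3/4 = 0.75000
  medium: TP=3, FN=0+2=2 → 3/5 = 0.60000
  high: TP=4, FN=1+2=3 → 4/7 = 0.57143
Weighted-recall = Σ (supportᵢ/N)·recallᵢ with N=16: (4/16)·0.75000 + (5/16)·0.60000 + (7/16)·0.57143 = 0.6250

0.6250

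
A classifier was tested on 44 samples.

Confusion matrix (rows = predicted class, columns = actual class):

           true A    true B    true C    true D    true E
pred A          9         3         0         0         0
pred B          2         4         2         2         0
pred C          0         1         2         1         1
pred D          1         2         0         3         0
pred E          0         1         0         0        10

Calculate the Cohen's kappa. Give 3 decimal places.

0.532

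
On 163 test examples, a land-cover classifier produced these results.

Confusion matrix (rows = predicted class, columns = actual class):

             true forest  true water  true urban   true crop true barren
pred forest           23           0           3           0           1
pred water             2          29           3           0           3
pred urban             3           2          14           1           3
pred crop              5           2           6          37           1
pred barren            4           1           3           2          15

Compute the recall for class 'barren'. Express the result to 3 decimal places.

0.652

Take TP from the diagonal, FP from the rest of the 'barren' prediction marginal, FN from the rest of the 'barren' actual marginal.
recall = TP/(TP+FN).
barren: TP=15, FN=1+3+3+1=8 → 15/23 = 0.6522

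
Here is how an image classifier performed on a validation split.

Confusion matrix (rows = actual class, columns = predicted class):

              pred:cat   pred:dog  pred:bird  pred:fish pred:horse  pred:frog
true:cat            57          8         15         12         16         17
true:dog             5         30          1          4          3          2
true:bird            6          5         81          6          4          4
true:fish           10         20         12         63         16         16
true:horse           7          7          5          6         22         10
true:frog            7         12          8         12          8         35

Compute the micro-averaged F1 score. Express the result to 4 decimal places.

Micro-averaging pools counts across classes: ΣTP=288, ΣFP=264, ΣFN=264.
Micro-F1 score = 2·TP/(2·TP+FP+FN) on pooled counts = 0.5217 (equals overall accuracy in single-label multiclass).

0.5217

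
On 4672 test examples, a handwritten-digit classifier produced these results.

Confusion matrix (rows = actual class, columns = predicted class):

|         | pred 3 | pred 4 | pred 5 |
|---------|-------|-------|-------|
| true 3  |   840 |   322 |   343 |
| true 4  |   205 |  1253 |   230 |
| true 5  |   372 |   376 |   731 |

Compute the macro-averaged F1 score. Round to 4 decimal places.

0.5963

Per-class F1 score (2·TP/(2·TP+FP+FN)):
  3: TP=840, FP=205+372=577, FN=322+343=665 → 1680/2922 = 0.57495
  4: TP=1253, FP=322+376=698, FN=205+230=435 → 2506/3639 = 0.68865
  5: TP=731, FP=343+230=573, FN=372+376=748 → 1462/2783 = 0.52533
Macro-F1 score = mean = (0.57495 + 0.68865 + 0.52533) / 3 = 0.5963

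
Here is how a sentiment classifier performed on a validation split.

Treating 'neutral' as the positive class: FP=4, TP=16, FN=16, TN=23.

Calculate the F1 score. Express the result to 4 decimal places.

0.6154

Precision = TP/(TP+FP) = 16/20 = 0.8000
Recall = TP/(TP+FN) = 16/32 = 0.5000
F1 = 2·TP/(2·TP+FP+FN) = 32/52 = 0.6154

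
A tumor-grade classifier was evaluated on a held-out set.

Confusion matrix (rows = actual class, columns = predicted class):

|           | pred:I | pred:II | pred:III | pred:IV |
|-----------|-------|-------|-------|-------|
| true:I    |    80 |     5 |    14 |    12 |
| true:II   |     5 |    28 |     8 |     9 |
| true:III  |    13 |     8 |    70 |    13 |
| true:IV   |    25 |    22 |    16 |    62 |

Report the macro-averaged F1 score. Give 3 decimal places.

0.600

Per-class F1 score (2·TP/(2·TP+FP+FN)):
  I: TP=80, FP=5+13+25=43, FN=5+14+12=31 → 160/234 = 0.6838
  II: TP=28, FP=5+8+22=35, FN=5+8+9=22 → 56/113 = 0.4956
  III: TP=70, FP=14+8+16=38, FN=13+8+13=34 → 140/212 = 0.6604
  IV: TP=62, FP=12+9+13=34, FN=25+22+16=63 → 124/221 = 0.5611
Macro-F1 score = mean = (0.6838 + 0.4956 + 0.6604 + 0.5611) / 4 = 0.600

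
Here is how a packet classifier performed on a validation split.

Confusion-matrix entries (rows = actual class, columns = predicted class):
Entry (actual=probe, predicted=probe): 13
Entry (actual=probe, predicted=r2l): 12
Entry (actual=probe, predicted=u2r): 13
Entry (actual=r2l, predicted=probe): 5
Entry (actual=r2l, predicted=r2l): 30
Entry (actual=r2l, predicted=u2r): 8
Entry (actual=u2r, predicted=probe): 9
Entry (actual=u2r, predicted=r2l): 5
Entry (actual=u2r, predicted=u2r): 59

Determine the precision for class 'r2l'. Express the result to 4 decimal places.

0.6383

Take TP from the diagonal, FP from the rest of the 'r2l' prediction marginal, FN from the rest of the 'r2l' actual marginal.
precision = TP/(TP+FP).
r2l: TP=30, FP=12+5=17 → 30/47 = 0.63830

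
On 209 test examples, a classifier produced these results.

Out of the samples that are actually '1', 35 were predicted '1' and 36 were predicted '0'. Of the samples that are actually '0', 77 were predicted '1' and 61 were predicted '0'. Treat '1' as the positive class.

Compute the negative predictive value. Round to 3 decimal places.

NPV = TN/(TN+FN) = 61/(61+36) = 0.629

0.629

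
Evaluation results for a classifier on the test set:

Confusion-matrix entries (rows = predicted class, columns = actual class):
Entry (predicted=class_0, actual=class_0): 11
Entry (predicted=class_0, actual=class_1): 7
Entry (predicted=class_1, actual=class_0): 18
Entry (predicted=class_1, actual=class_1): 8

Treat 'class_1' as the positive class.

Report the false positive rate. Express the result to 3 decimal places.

0.621

FPR = FP/(FP+TN) = 18/(18+11) = 0.621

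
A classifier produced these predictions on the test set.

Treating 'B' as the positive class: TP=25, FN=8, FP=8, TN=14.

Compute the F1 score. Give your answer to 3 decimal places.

Precision = TP/(TP+FP) = 25/33 = 0.7576
Recall = TP/(TP+FN) = 25/33 = 0.7576
F1 = 2·TP/(2·TP+FP+FN) = 50/66 = 0.758

0.758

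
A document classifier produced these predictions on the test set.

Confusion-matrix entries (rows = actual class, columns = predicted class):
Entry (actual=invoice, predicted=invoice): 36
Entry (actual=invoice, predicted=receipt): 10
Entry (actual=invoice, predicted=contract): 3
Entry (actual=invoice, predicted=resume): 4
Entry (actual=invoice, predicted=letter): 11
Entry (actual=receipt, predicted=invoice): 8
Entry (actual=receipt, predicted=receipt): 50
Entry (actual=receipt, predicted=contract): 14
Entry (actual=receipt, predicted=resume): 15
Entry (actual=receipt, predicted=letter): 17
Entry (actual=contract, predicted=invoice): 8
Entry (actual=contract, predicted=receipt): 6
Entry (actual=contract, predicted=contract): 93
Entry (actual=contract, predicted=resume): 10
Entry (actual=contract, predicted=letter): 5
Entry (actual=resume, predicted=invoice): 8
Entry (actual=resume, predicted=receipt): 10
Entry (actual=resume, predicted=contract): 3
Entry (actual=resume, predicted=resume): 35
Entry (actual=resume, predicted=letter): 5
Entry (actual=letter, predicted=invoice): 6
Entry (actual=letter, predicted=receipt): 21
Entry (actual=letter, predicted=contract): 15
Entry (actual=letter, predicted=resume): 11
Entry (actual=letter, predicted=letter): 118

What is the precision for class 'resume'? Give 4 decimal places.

Take TP from the diagonal, FP from the rest of the 'resume' prediction marginal, FN from the rest of the 'resume' actual marginal.
precision = TP/(TP+FP).
resume: TP=35, FP=4+15+10+11=40 → 35/75 = 0.46667

0.4667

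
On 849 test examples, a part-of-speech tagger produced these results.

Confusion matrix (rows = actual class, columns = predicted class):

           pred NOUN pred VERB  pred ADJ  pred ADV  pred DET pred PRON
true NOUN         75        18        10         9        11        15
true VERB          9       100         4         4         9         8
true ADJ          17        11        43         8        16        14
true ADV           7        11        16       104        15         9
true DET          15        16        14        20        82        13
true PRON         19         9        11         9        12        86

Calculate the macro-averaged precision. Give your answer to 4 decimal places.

0.5678

Per-class precision (TP/(TP+FP)):
  NOUN: TP=75, FP=9+17+7+15+19=67 → 75/142 = 0.52817
  VERB: TP=100, FP=18+11+11+16+9=65 → 100/165 = 0.60606
  ADJ: TP=43, FP=10+4+16+14+11=55 → 43/98 = 0.43878
  ADV: TP=104, FP=9+4+8+20+9=50 → 104/154 = 0.67532
  DET: TP=82, FP=11+9+16+15+12=63 → 82/145 = 0.56552
  PRON: TP=86, FP=15+8+14+9+13=59 → 86/145 = 0.59310
Macro-precision = mean = (0.52817 + 0.60606 + 0.43878 + 0.67532 + 0.56552 + 0.59310) / 6 = 0.5678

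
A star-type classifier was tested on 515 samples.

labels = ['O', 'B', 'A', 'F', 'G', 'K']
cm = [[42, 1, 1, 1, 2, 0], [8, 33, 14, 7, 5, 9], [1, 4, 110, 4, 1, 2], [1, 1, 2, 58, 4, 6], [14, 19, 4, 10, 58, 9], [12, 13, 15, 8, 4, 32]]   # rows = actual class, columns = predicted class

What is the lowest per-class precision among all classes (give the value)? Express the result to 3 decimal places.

Per-class precision (TP/(TP+FP)):
  O: TP=42, FP=8+1+1+14+12=36 → 42/78 = 0.5385
  B: TP=33, FP=1+4+1+19+13=38 → 33/71 = 0.4648
  A: TP=110, FP=1+14+2+4+15=36 → 110/146 = 0.7534
  F: TP=58, FP=1+7+4+10+8=30 → 58/88 = 0.6591
  G: TP=58, FP=2+5+1+4+4=16 → 58/74 = 0.7838
  K: TP=32, FP=0+9+2+6+9=26 → 32/58 = 0.5517
Lowest is class 'B' with precision = 0.465.

0.465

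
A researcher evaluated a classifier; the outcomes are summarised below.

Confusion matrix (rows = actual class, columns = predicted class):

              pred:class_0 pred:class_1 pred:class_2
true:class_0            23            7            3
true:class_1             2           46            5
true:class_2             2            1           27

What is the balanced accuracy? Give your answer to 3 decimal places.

Balanced accuracy = mean of per-class recall.
  class_0: recall = 23/33 = 0.6970
  class_1: recall = 46/53 = 0.8679
  class_2: recall = 27/30 = 0.9000
Mean = (0.6970 + 0.8679 + 0.9000) / 3 = 0.822

0.822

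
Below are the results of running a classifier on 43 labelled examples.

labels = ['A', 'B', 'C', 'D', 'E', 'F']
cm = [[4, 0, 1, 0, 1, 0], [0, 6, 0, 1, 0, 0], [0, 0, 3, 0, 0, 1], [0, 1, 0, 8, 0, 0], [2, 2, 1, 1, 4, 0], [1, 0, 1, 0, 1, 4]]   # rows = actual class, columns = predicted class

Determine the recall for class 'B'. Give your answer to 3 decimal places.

Take TP from the diagonal, FP from the rest of the 'B' prediction marginal, FN from the rest of the 'B' actual marginal.
recall = TP/(TP+FN).
B: TP=6, FN=0+0+1+0+0=1 → 6/7 = 0.8571

0.857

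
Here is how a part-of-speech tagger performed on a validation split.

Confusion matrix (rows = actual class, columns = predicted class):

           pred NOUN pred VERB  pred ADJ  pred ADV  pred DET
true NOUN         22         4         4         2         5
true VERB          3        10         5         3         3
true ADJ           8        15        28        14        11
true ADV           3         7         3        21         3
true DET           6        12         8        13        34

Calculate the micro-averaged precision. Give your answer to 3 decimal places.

Micro-averaging pools counts across classes: ΣTP=115, ΣFP=132, ΣFN=132.
Micro-precision = TP/(TP+FP) on pooled counts = 0.466 (equals overall accuracy in single-label multiclass).

0.466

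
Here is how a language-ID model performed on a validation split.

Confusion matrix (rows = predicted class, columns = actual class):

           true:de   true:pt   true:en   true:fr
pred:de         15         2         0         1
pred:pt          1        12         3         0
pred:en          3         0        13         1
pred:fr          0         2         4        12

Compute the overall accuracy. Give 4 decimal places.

0.7536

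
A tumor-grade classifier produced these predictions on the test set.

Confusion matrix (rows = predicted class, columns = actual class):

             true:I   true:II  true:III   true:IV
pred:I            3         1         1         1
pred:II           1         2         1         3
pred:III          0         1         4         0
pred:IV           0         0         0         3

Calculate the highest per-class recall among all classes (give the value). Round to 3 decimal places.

0.750

Per-class recall (TP/(TP+FN)):
  I: TP=3, FN=1+0+0=1 → 3/4 = 0.7500
  II: TP=2, FN=1+1+0=2 → 2/4 = 0.5000
  III: TP=4, FN=1+1+0=2 → 4/6 = 0.6667
  IV: TP=3, FN=1+3+0=4 → 3/7 = 0.4286
Highest is class 'I' with recall = 0.750.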